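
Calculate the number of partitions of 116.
1188908248

p(n) counts ways to write n as a sum of positive integers (order ignored).
Euler's pentagonal recurrence: p(k) = p(k-1) + p(k-2) - p(k-5) - p(k-7) + p(k-12) + p(k-15) - ... (offsets j(3j∓1)/2, signs ++--, p(0)=1, p(<0)=0).
DP table for k = 0..115: p(0)=1, p(1)=1, p(2)=2, p(3)=3, p(4)=5, p(5)=7, p(6)=11, p(7)=15, p(8)=22, p(9)=30, p(10)=42, p(11)=56, p(12)=77, p(13)=101, p(14)=135, p(15)=176, p(16)=231, p(17)=297, p(18)=385, p(19)=490, p(20)=627, p(21)=792, p(22)=1002, p(23)=1255, p(24)=1575, p(25)=1958, p(26)=2436, p(27)=3010, p(28)=3718, p(29)=4565, p(30)=5604, p(31)=6842, p(32)=8349, p(33)=10143, p(34)=12310, p(35)=14883, p(36)=17977, p(37)=21637, p(38)=26015, p(39)=31185, p(40)=37338, p(41)=44583, p(42)=53174, p(43)=63261, p(44)=75175, p(45)=89134, p(46)=105558, p(47)=124754, p(48)=147273, p(49)=173525, p(50)=204226, p(51)=239943, p(52)=281589, p(53)=329931, p(54)=386155, p(55)=451276, p(56)=526823, p(57)=614154, p(58)=715220, p(59)=831820, p(60)=966467, p(61)=1121505, p(62)=1300156, p(63)=1505499, p(64)=1741630, p(65)=2012558, p(66)=2323520, p(67)=2679689, p(68)=3087735, p(69)=3554345, p(70)=4087968, p(71)=4697205, p(72)=5392783, p(73)=6185689, p(74)=7089500, p(75)=8118264, p(76)=9289091, p(77)=10619863, p(78)=12132164, p(79)=13848650, p(80)=15796476, p(81)=18004327, p(82)=20506255, p(83)=23338469, p(84)=26543660, p(85)=30167357, p(86)=34262962, p(87)=38887673, p(88)=44108109, p(89)=49995925, p(90)=56634173, p(91)=64112359, p(92)=72533807, p(93)=82010177, p(94)=92669720, p(95)=104651419, p(96)=118114304, p(97)=133230930, p(98)=150198136, p(99)=169229875, p(100)=190569292, p(101)=214481126, p(102)=241265379, p(103)=271248950, p(104)=304801365, p(105)=342325709, p(106)=384276336, p(107)=431149389, p(108)=483502844, p(109)=541946240, p(110)=607163746, p(111)=679903203, p(112)=761002156, p(113)=851376628, p(114)=952050665, p(115)=1064144451.
Final step: p(116) = p(115) + p(114) - p(111) - p(109) + p(104) + p(101) - p(94) - p(90) + p(81) + p(76) - p(65) - p(59) + p(46) + p(39) - p(24) - p(16)
= 1064144451 + 952050665 - 679903203 - 541946240 + 304801365 + 214481126 - 92669720 - 56634173 + 18004327 + 9289091 - 2012558 - 831820 + 105558 + 31185 - 1575 - 231
= 1188908248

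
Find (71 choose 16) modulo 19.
0

Using Lucas' theorem:
Write n=71 and k=16 in base 19:
n in base 19: [3, 14]
k in base 19: [0, 16]
C(71,16) mod 19 = ∏ C(n_i, k_i) mod 19
Digit binomials (mod 19): C(3,0) = 1; C(14,16) = 0 (k_i > n_i)
Product: 1 × 0 = 0 ≡ 0 (mod 19)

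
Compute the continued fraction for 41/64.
[0; 1, 1, 1, 3, 1, 1, 2]

Euclidean algorithm steps:
41 = 0 × 64 + 41
64 = 1 × 41 + 23
41 = 1 × 23 + 18
23 = 1 × 18 + 5
18 = 3 × 5 + 3
5 = 1 × 3 + 2
3 = 1 × 2 + 1
2 = 2 × 1 + 0
Continued fraction: [0; 1, 1, 1, 3, 1, 1, 2]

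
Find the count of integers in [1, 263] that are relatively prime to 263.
262

263 = 263
φ(n) = n × ∏(1 - 1/p) for each prime p dividing n
φ(263) = 263 × (1 - 1/263) = 262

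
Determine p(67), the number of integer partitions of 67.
2679689

p(n) counts ways to write n as a sum of positive integers (order ignored).
Euler's pentagonal recurrence: p(k) = p(k-1) + p(k-2) - p(k-5) - p(k-7) + p(k-12) + p(k-15) - ... (offsets j(3j∓1)/2, signs ++--, p(0)=1, p(<0)=0).
DP table for k = 0..66: p(0)=1, p(1)=1, p(2)=2, p(3)=3, p(4)=5, p(5)=7, p(6)=11, p(7)=15, p(8)=22, p(9)=30, p(10)=42, p(11)=56, p(12)=77, p(13)=101, p(14)=135, p(15)=176, p(16)=231, p(17)=297, p(18)=385, p(19)=490, p(20)=627, p(21)=792, p(22)=1002, p(23)=1255, p(24)=1575, p(25)=1958, p(26)=2436, p(27)=3010, p(28)=3718, p(29)=4565, p(30)=5604, p(31)=6842, p(32)=8349, p(33)=10143, p(34)=12310, p(35)=14883, p(36)=17977, p(37)=21637, p(38)=26015, p(39)=31185, p(40)=37338, p(41)=44583, p(42)=53174, p(43)=63261, p(44)=75175, p(45)=89134, p(46)=105558, p(47)=124754, p(48)=147273, p(49)=173525, p(50)=204226, p(51)=239943, p(52)=281589, p(53)=329931, p(54)=386155, p(55)=451276, p(56)=526823, p(57)=614154, p(58)=715220, p(59)=831820, p(60)=966467, p(61)=1121505, p(62)=1300156, p(63)=1505499, p(64)=1741630, p(65)=2012558, p(66)=2323520.
Final step: p(67) = p(66) + p(65) - p(62) - p(60) + p(55) + p(52) - p(45) - p(41) + p(32) + p(27) - p(16) - p(10)
= 2323520 + 2012558 - 1300156 - 966467 + 451276 + 281589 - 89134 - 44583 + 8349 + 3010 - 231 - 42
= 2679689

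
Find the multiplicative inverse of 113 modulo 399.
113

gcd(113, 399) = 1, so the inverse exists.
Extended Euclidean algorithm on (399, 113):
399 = 3 × 113 + 60  ⟹  60 = (1)·399 + (-3)·113
113 = 1 × 60 + 53  ⟹  53 = (-1)·399 + (4)·113
60 = 1 × 53 + 7  ⟹  7 = (2)·399 + (-7)·113
53 = 7 × 7 + 4  ⟹  4 = (-15)·399 + (53)·113
7 = 1 × 4 + 3  ⟹  3 = (17)·399 + (-60)·113
4 = 1 × 3 + 1  ⟹  1 = (-32)·399 + (113)·113
So (113)·113 ≡ 1 (mod 399), i.e. 113^(-1) ≡ 113 (mod 399).
Check: 113 × 113 = 12769 ≡ 1 (mod 399)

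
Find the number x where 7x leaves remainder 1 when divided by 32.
23

gcd(7, 32) = 1, so the inverse exists.
Extended Euclidean algorithm on (32, 7):
32 = 4 × 7 + 4  ⟹  4 = (1)·32 + (-4)·7
7 = 1 × 4 + 3  ⟹  3 = (-1)·32 + (5)·7
4 = 1 × 3 + 1  ⟹  1 = (2)·32 + (-9)·7
So (-9)·7 ≡ 1 (mod 32), i.e. 7^(-1) ≡ -9 ≡ 23 (mod 32).
Check: 7 × 23 = 161 ≡ 1 (mod 32)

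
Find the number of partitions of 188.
1398341745571

p(n) counts ways to write n as a sum of positive integers (order ignored).
Euler's pentagonal recurrence: p(k) = p(k-1) + p(k-2) - p(k-5) - p(k-7) + p(k-12) + p(k-15) - ... (offsets j(3j∓1)/2, signs ++--, p(0)=1, p(<0)=0).
DP table for k = 0..187: p(0)=1, p(1)=1, p(2)=2, p(3)=3, p(4)=5, p(5)=7, p(6)=11, p(7)=15, p(8)=22, p(9)=30, p(10)=42, p(11)=56, p(12)=77, p(13)=101, p(14)=135, p(15)=176, p(16)=231, p(17)=297, p(18)=385, p(19)=490, p(20)=627, p(21)=792, p(22)=1002, p(23)=1255, p(24)=1575, p(25)=1958, p(26)=2436, p(27)=3010, p(28)=3718, p(29)=4565, p(30)=5604, p(31)=6842, p(32)=8349, p(33)=10143, p(34)=12310, p(35)=14883, p(36)=17977, p(37)=21637, p(38)=26015, p(39)=31185, p(40)=37338, p(41)=44583, p(42)=53174, p(43)=63261, p(44)=75175, p(45)=89134, p(46)=105558, p(47)=124754, p(48)=147273, p(49)=173525, p(50)=204226, p(51)=239943, p(52)=281589, p(53)=329931, p(54)=386155, p(55)=451276, p(56)=526823, p(57)=614154, p(58)=715220, p(59)=831820, p(60)=966467, p(61)=1121505, p(62)=1300156, p(63)=1505499, p(64)=1741630, p(65)=2012558, p(66)=2323520, p(67)=2679689, p(68)=3087735, p(69)=3554345, p(70)=4087968, p(71)=4697205, p(72)=5392783, p(73)=6185689, p(74)=7089500, p(75)=8118264, p(76)=9289091, p(77)=10619863, p(78)=12132164, p(79)=13848650, p(80)=15796476, p(81)=18004327, p(82)=20506255, p(83)=23338469, p(84)=26543660, p(85)=30167357, p(86)=34262962, p(87)=38887673, p(88)=44108109, p(89)=49995925, p(90)=56634173, p(91)=64112359, p(92)=72533807, p(93)=82010177, p(94)=92669720, p(95)=104651419, p(96)=118114304, p(97)=133230930, p(98)=150198136, p(99)=169229875, p(100)=190569292, p(101)=214481126, p(102)=241265379, p(103)=271248950, p(104)=304801365, p(105)=342325709, p(106)=384276336, p(107)=431149389, p(108)=483502844, p(109)=541946240, p(110)=607163746, p(111)=679903203, p(112)=761002156, p(113)=851376628, p(114)=952050665, p(115)=1064144451, p(116)=1188908248, p(117)=1327710076, p(118)=1482074143, p(119)=1653668665, p(120)=1844349560, p(121)=2056148051, p(122)=2291320912, p(123)=2552338241, p(124)=2841940500, p(125)=3163127352, p(126)=3519222692, p(127)=3913864295, p(128)=4351078600, p(129)=4835271870, p(130)=5371315400, p(131)=5964539504, p(132)=6620830889, p(133)=7346629512, p(134)=8149040695, p(135)=9035836076, p(136)=10015581680, p(137)=11097645016, p(138)=12292341831, p(139)=13610949895, p(140)=15065878135, p(141)=16670689208, p(142)=18440293320, p(143)=20390982757, p(144)=22540654445, p(145)=24908858009, p(146)=27517052599, p(147)=30388671978, p(148)=33549419497, p(149)=37027355200, p(150)=40853235313, p(151)=45060624582, p(152)=49686288421, p(153)=54770336324, p(154)=60356673280, p(155)=66493182097, p(156)=73232243759, p(157)=80630964769, p(158)=88751778802, p(159)=97662728555, p(160)=107438159466, p(161)=118159068427, p(162)=129913904637, p(163)=142798995930, p(164)=156919475295, p(165)=172389800255, p(166)=189334822579, p(167)=207890420102, p(168)=228204732751, p(169)=250438925115, p(170)=274768617130, p(171)=301384802048, p(172)=330495499613, p(173)=362326859895, p(174)=397125074750, p(175)=435157697830, p(176)=476715857290, p(177)=522115831195, p(178)=571701605655, p(179)=625846753120, p(180)=684957390936, p(181)=749474411781, p(182)=819876908323, p(183)=896684817527, p(184)=980462880430, p(185)=1071823774337, p(186)=1171432692373, p(187)=1280011042268.
Final step: p(188) = p(187) + p(186) - p(183) - p(181) + p(176) + p(173) - p(166) - p(162) + p(153) + p(148) - p(137) - p(131) + p(118) + p(111) - p(96) - p(88) + p(71) + p(62) - p(43) - p(33) + p(12) + p(1)
= 1280011042268 + 1171432692373 - 896684817527 - 749474411781 + 476715857290 + 362326859895 - 189334822579 - 129913904637 + 54770336324 + 33549419497 - 11097645016 - 5964539504 + 1482074143 + 679903203 - 118114304 - 44108109 + 4697205 + 1300156 - 63261 - 10143 + 77 + 1
= 1398341745571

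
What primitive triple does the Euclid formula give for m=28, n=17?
(495, 952, 1073)

Euclid's formula: a = m² - n², b = 2mn, c = m² + n²
m = 28, n = 17
a = 28² - 17² = 784 - 289 = 495
b = 2 × 28 × 17 = 952
c = 28² + 17² = 784 + 289 = 1073
Verification: 495² + 952² = 245025 + 906304 = 1151329 = 1073² ✓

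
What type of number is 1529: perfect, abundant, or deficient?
deficient

Proper divisors of 1529: sum = 1 + 11 + 139 = 151
Since 151 < 1529, 1529 is deficient.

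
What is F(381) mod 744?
530

Matrix identity: Q^n = [[F_(n+1), F_n], [F_n, F_(n-1)]] with Q = [[1,1],[1,0]].
n = 381 = 101111101₂. Square-and-multiply, entries mod 744:
Q^1 = [[1,1],[1,0]]
Q^2 = (Q^1)² = [[2,1],[1,1]]
Q^5 = (Q^2)²·Q = [[8,5],[5,3]]
Q^11 = (Q^5)²·Q = [[144,89],[89,55]]
Q^23 = (Q^11)²·Q = [[240,385],[385,599]]
Q^47 = (Q^23)²·Q = [[600,481],[481,119]]
Q^95 = (Q^47)²·Q = [[504,625],[625,623]]
Q^190 = (Q^95)² = [[337,551],[551,530]]
Q^381 = (Q^190)²·Q = [[599,530],[530,69]]
F_381 mod 744 = Q^381[0][1] = 530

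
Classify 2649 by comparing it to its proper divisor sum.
deficient

Proper divisors of 2649: sum = 1 + 3 + 883 = 887
Since 887 < 2649, 2649 is deficient.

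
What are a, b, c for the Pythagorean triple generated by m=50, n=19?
(2139, 1900, 2861)

Euclid's formula: a = m² - n², b = 2mn, c = m² + n²
m = 50, n = 19
a = 50² - 19² = 2500 - 361 = 2139
b = 2 × 50 × 19 = 1900
c = 50² + 19² = 2500 + 361 = 2861
Verification: 2139² + 1900² = 4575321 + 3610000 = 8185321 = 2861² ✓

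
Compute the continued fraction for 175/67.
[2; 1, 1, 1, 1, 2, 1, 3]

Euclidean algorithm steps:
175 = 2 × 67 + 41
67 = 1 × 41 + 26
41 = 1 × 26 + 15
26 = 1 × 15 + 11
15 = 1 × 11 + 4
11 = 2 × 4 + 3
4 = 1 × 3 + 1
3 = 3 × 1 + 0
Continued fraction: [2; 1, 1, 1, 1, 2, 1, 3]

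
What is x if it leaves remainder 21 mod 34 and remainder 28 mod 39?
769

Using Chinese Remainder Theorem:
M = 34 × 39 = 1326
M1 = 39, M2 = 34
y1 = 39^(-1) mod 34 = 7
y2 = 34^(-1) mod 39 = 31
x = (21×39×7 + 28×34×31) mod 1326 = 769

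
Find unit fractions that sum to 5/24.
1/5 + 1/120

Greedy algorithm:
5/24: ceiling(24/5) = 5, use 1/5
1/120: ceiling(120/1) = 120, use 1/120
Result: 5/24 = 1/5 + 1/120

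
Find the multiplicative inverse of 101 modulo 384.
365

gcd(101, 384) = 1, so the inverse exists.
Extended Euclidean algorithm on (384, 101):
384 = 3 × 101 + 81  ⟹  81 = (1)·384 + (-3)·101
101 = 1 × 81 + 20  ⟹  20 = (-1)·384 + (4)·101
81 = 4 × 20 + 1  ⟹  1 = (5)·384 + (-19)·101
So (-19)·101 ≡ 1 (mod 384), i.e. 101^(-1) ≡ -19 ≡ 365 (mod 384).
Check: 101 × 365 = 36865 ≡ 1 (mod 384)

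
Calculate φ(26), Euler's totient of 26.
12

26 = 2 × 13
φ(n) = n × ∏(1 - 1/p) for each prime p dividing n
φ(26) = 26 × (1 - 1/2) × (1 - 1/13) = 12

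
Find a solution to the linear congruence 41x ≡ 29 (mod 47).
x ≡ 3 (mod 47)

gcd(41, 47) = 1, which divides 29, so solutions exist.
Find 41^(-1) mod 47 by the extended Euclidean algorithm:
47 = 1 × 41 + 6  ⟹  6 = (1)·47 + (-1)·41
41 = 6 × 6 + 5  ⟹  5 = (-6)·47 + (7)·41
6 = 1 × 5 + 1  ⟹  1 = (7)·47 + (-8)·41
So (-8)·41 ≡ 1 (mod 47), i.e. 41^(-1) ≡ -8 ≡ 39 (mod 47).
x ≡ 39 × 29 = 1131 ≡ 3 (mod 47).
Check: 41 × 3 = 123 ≡ 29 (mod 47).
Unique solution: x ≡ 3 (mod 47)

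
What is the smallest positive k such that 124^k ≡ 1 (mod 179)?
89

179 is prime, so ord(124) divides φ(179) = 178.
Divisors of 178: 1, 2, 89, 178.
Repeated squaring: 124^1 ≡ 124, 124^2 ≡ 161, 124^4 ≡ 145, 124^8 ≡ 82, 124^16 ≡ 101, 124^32 ≡ 177, 124^64 ≡ 4, 124^128 ≡ 16 (mod 179).
Test 124^d mod 179 for each divisor d in increasing order:
124^1 ≡ 124
124^2 ≡ 161
124^89 = 124^64·124^16·124^8·124^1 ≡ 1  ← first divisor giving 1
The order is 89.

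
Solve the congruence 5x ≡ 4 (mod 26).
x ≡ 6 (mod 26)

gcd(5, 26) = 1, which divides 4, so solutions exist.
Find 5^(-1) mod 26 by the extended Euclidean algorithm:
26 = 5 × 5 + 1  ⟹  1 = (1)·26 + (-5)·5
So (-5)·5 ≡ 1 (mod 26), i.e. 5^(-1) ≡ -5 ≡ 21 (mod 26).
x ≡ 21 × 4 = 84 ≡ 6 (mod 26).
Check: 5 × 6 = 30 ≡ 4 (mod 26).
Unique solution: x ≡ 6 (mod 26)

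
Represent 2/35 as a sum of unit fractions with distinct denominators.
1/18 + 1/630

Greedy algorithm:
2/35: ceiling(35/2) = 18, use 1/18
1/630: ceiling(630/1) = 630, use 1/630
Result: 2/35 = 1/18 + 1/630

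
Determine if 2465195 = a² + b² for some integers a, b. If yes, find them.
Not possible

Factorization: 2465195 = 5 × 79^3
By Fermat: n is sum of two squares iff every prime p ≡ 3 (mod 4) appears to even power.
Prime(s) ≡ 3 (mod 4) with odd exponent: [(79, 3)]
Therefore 2465195 cannot be expressed as a² + b².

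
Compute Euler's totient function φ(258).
84

258 = 2 × 3 × 43
φ(n) = n × ∏(1 - 1/p) for each prime p dividing n
φ(258) = 258 × (1 - 1/2) × (1 - 1/3) × (1 - 1/43) = 84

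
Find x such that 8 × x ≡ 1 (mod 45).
17

gcd(8, 45) = 1, so the inverse exists.
Extended Euclidean algorithm on (45, 8):
45 = 5 × 8 + 5  ⟹  5 = (1)·45 + (-5)·8
8 = 1 × 5 + 3  ⟹  3 = (-1)·45 + (6)·8
5 = 1 × 3 + 2  ⟹  2 = (2)·45 + (-11)·8
3 = 1 × 2 + 1  ⟹  1 = (-3)·45 + (17)·8
So (17)·8 ≡ 1 (mod 45), i.e. 8^(-1) ≡ 17 (mod 45).
Check: 8 × 17 = 136 ≡ 1 (mod 45)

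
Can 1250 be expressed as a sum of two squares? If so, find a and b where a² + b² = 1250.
5² + 35² (a=5, b=35)

Factorization: 1250 = 2 × 5^4
By Fermat: n is sum of two squares iff every prime p ≡ 3 (mod 4) appears to even power.
All primes ≡ 3 (mod 4) appear to even power.
Search a = 0, 1, 2, … for 1250 - a² a perfect square: first hit at a = 5: 1250 - 25 = 1225 = 35².
1250 = 5² + 35² = 25 + 1225 ✓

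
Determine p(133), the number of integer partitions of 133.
7346629512

p(n) counts ways to write n as a sum of positive integers (order ignored).
Euler's pentagonal recurrence: p(k) = p(k-1) + p(k-2) - p(k-5) - p(k-7) + p(k-12) + p(k-15) - ... (offsets j(3j∓1)/2, signs ++--, p(0)=1, p(<0)=0).
DP table for k = 0..132: p(0)=1, p(1)=1, p(2)=2, p(3)=3, p(4)=5, p(5)=7, p(6)=11, p(7)=15, p(8)=22, p(9)=30, p(10)=42, p(11)=56, p(12)=77, p(13)=101, p(14)=135, p(15)=176, p(16)=231, p(17)=297, p(18)=385, p(19)=490, p(20)=627, p(21)=792, p(22)=1002, p(23)=1255, p(24)=1575, p(25)=1958, p(26)=2436, p(27)=3010, p(28)=3718, p(29)=4565, p(30)=5604, p(31)=6842, p(32)=8349, p(33)=10143, p(34)=12310, p(35)=14883, p(36)=17977, p(37)=21637, p(38)=26015, p(39)=31185, p(40)=37338, p(41)=44583, p(42)=53174, p(43)=63261, p(44)=75175, p(45)=89134, p(46)=105558, p(47)=124754, p(48)=147273, p(49)=173525, p(50)=204226, p(51)=239943, p(52)=281589, p(53)=329931, p(54)=386155, p(55)=451276, p(56)=526823, p(57)=614154, p(58)=715220, p(59)=831820, p(60)=966467, p(61)=1121505, p(62)=1300156, p(63)=1505499, p(64)=1741630, p(65)=2012558, p(66)=2323520, p(67)=2679689, p(68)=3087735, p(69)=3554345, p(70)=4087968, p(71)=4697205, p(72)=5392783, p(73)=6185689, p(74)=7089500, p(75)=8118264, p(76)=9289091, p(77)=10619863, p(78)=12132164, p(79)=13848650, p(80)=15796476, p(81)=18004327, p(82)=20506255, p(83)=23338469, p(84)=26543660, p(85)=30167357, p(86)=34262962, p(87)=38887673, p(88)=44108109, p(89)=49995925, p(90)=56634173, p(91)=64112359, p(92)=72533807, p(93)=82010177, p(94)=92669720, p(95)=104651419, p(96)=118114304, p(97)=133230930, p(98)=150198136, p(99)=169229875, p(100)=190569292, p(101)=214481126, p(102)=241265379, p(103)=271248950, p(104)=304801365, p(105)=342325709, p(106)=384276336, p(107)=431149389, p(108)=483502844, p(109)=541946240, p(110)=607163746, p(111)=679903203, p(112)=761002156, p(113)=851376628, p(114)=952050665, p(115)=1064144451, p(116)=1188908248, p(117)=1327710076, p(118)=1482074143, p(119)=1653668665, p(120)=1844349560, p(121)=2056148051, p(122)=2291320912, p(123)=2552338241, p(124)=2841940500, p(125)=3163127352, p(126)=3519222692, p(127)=3913864295, p(128)=4351078600, p(129)=4835271870, p(130)=5371315400, p(131)=5964539504, p(132)=6620830889.
Final step: p(133) = p(132) + p(131) - p(128) - p(126) + p(121) + p(118) - p(111) - p(107) + p(98) + p(93) - p(82) - p(76) + p(63) + p(56) - p(41) - p(33) + p(16) + p(7)
= 6620830889 + 5964539504 - 4351078600 - 3519222692 + 2056148051 + 1482074143 - 679903203 - 431149389 + 150198136 + 82010177 - 20506255 - 9289091 + 1505499 + 526823 - 44583 - 10143 + 231 + 15
= 7346629512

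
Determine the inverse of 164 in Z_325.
109

gcd(164, 325) = 1, so the inverse exists.
Extended Euclidean algorithm on (325, 164):
325 = 1 × 164 + 161  ⟹  161 = (1)·325 + (-1)·164
164 = 1 × 161 + 3  ⟹  3 = (-1)·325 + (2)·164
161 = 53 × 3 + 2  ⟹  2 = (54)·325 + (-107)·164
3 = 1 × 2 + 1  ⟹  1 = (-55)·325 + (109)·164
So (109)·164 ≡ 1 (mod 325), i.e. 164^(-1) ≡ 109 (mod 325).
Check: 164 × 109 = 17876 ≡ 1 (mod 325)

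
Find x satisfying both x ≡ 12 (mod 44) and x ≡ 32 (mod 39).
188

Using Chinese Remainder Theorem:
M = 44 × 39 = 1716
M1 = 39, M2 = 44
y1 = 39^(-1) mod 44 = 35
y2 = 44^(-1) mod 39 = 8
x = (12×39×35 + 32×44×8) mod 1716 = 188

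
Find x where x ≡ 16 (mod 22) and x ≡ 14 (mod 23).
60

Using Chinese Remainder Theorem:
M = 22 × 23 = 506
M1 = 23, M2 = 22
y1 = 23^(-1) mod 22 = 1
y2 = 22^(-1) mod 23 = 22
x = (16×23×1 + 14×22×22) mod 506 = 60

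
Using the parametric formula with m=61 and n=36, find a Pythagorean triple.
(2425, 4392, 5017)

Euclid's formula: a = m² - n², b = 2mn, c = m² + n²
m = 61, n = 36
a = 61² - 36² = 3721 - 1296 = 2425
b = 2 × 61 × 36 = 4392
c = 61² + 36² = 3721 + 1296 = 5017
Verification: 2425² + 4392² = 5880625 + 19289664 = 25170289 = 5017² ✓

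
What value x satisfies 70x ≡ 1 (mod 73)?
24

gcd(70, 73) = 1, so the inverse exists.
Extended Euclidean algorithm on (73, 70):
73 = 1 × 70 + 3  ⟹  3 = (1)·73 + (-1)·70
70 = 23 × 3 + 1  ⟹  1 = (-23)·73 + (24)·70
So (24)·70 ≡ 1 (mod 73), i.e. 70^(-1) ≡ 24 (mod 73).
Check: 70 × 24 = 1680 ≡ 1 (mod 73)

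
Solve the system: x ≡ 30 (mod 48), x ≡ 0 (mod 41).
1230

Using Chinese Remainder Theorem:
M = 48 × 41 = 1968
M1 = 41, M2 = 48
y1 = 41^(-1) mod 48 = 41
y2 = 48^(-1) mod 41 = 6
x = (30×41×41 + 0×48×6) mod 1968 = 1230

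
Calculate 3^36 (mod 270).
81

Repeated squaring. Binary of 36 = 100100.
3^1 ≡ 3 (mod 270); 3^2 ≡ 9 (mod 270); 3^4 ≡ 81 (mod 270); 3^8 ≡ 81 (mod 270); 3^16 ≡ 81 (mod 270); 3^32 ≡ 81 (mod 270)
3^36 = 3^4 × 3^32 ≡ 81 (mod 270)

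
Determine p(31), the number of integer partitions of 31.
6842

p(n) counts ways to write n as a sum of positive integers (order ignored).
Euler's pentagonal recurrence: p(k) = p(k-1) + p(k-2) - p(k-5) - p(k-7) + p(k-12) + p(k-15) - ... (offsets j(3j∓1)/2, signs ++--, p(0)=1, p(<0)=0).
DP table for k = 0..30: p(0)=1, p(1)=1, p(2)=2, p(3)=3, p(4)=5, p(5)=7, p(6)=11, p(7)=15, p(8)=22, p(9)=30, p(10)=42, p(11)=56, p(12)=77, p(13)=101, p(14)=135, p(15)=176, p(16)=231, p(17)=297, p(18)=385, p(19)=490, p(20)=627, p(21)=792, p(22)=1002, p(23)=1255, p(24)=1575, p(25)=1958, p(26)=2436, p(27)=3010, p(28)=3718, p(29)=4565, p(30)=5604.
Final step: p(31) = p(30) + p(29) - p(26) - p(24) + p(19) + p(16) - p(9) - p(5)
= 5604 + 4565 - 2436 - 1575 + 490 + 231 - 30 - 7
= 6842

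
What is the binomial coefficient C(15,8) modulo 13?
0

Using Lucas' theorem:
Write n=15 and k=8 in base 13:
n in base 13: [1, 2]
k in base 13: [0, 8]
C(15,8) mod 13 = ∏ C(n_i, k_i) mod 13
Digit binomials (mod 13): C(1,0) = 1; C(2,8) = 0 (k_i > n_i)
Product: 1 × 0 = 0 ≡ 0 (mod 13)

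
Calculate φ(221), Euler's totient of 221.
192

221 = 13 × 17
φ(n) = n × ∏(1 - 1/p) for each prime p dividing n
φ(221) = 221 × (1 - 1/13) × (1 - 1/17) = 192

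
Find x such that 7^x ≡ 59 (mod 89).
19

Baby-step giant-step with step n = ⌈√89⌉ = 10.
Baby steps 7^j mod 89 (j:value) for j=0..9: 0:1, 1:7, 2:49, 3:76, 4:87, 5:75, 6:80, 7:26, 8:4, 9:28.
Giant-step multiplier: 7^(-10) ≡ 7^(88-10) = 7^78 ≡ 5 (mod 89).
Giant steps γ_i = 59·5^i mod 89: γ_0=59, γ_1=28 (in table at j=9).
x = i·n + j = 1·10 + 9 = 19.
Check: 7^19 ≡ 59 (mod 89).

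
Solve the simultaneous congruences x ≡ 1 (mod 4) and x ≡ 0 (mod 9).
9

Using Chinese Remainder Theorem:
M = 4 × 9 = 36
M1 = 9, M2 = 4
y1 = 9^(-1) mod 4 = 1
y2 = 4^(-1) mod 9 = 7
x = (1×9×1 + 0×4×7) mod 36 = 9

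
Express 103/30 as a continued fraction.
[3; 2, 3, 4]

Euclidean algorithm steps:
103 = 3 × 30 + 13
30 = 2 × 13 + 4
13 = 3 × 4 + 1
4 = 4 × 1 + 0
Continued fraction: [3; 2, 3, 4]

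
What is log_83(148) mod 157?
58

Baby-step giant-step with step n = ⌈√157⌉ = 13.
Baby steps 83^j mod 157 (j:value) for j=0..12: 0:1, 1:83, 2:138, 3:150, 4:47, 5:133, 6:49, 7:142, 8:11, 9:128, 10:105, 11:80, 12:46.
Giant-step multiplier: 83^(-13) ≡ 83^(156-13) = 83^143 ≡ 22 (mod 157).
Giant steps γ_i = 148·22^i mod 157: γ_0=148, γ_1=116, γ_2=40, γ_3=95, γ_4=49 (in table at j=6).
x = i·n + j = 4·13 + 6 = 58.
Check: 83^58 ≡ 148 (mod 157).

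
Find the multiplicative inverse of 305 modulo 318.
269

gcd(305, 318) = 1, so the inverse exists.
Extended Euclidean algorithm on (318, 305):
318 = 1 × 305 + 13  ⟹  13 = (1)·318 + (-1)·305
305 = 23 × 13 + 6  ⟹  6 = (-23)·318 + (24)·305
13 = 2 × 6 + 1  ⟹  1 = (47)·318 + (-49)·305
So (-49)·305 ≡ 1 (mod 318), i.e. 305^(-1) ≡ -49 ≡ 269 (mod 318).
Check: 305 × 269 = 82045 ≡ 1 (mod 318)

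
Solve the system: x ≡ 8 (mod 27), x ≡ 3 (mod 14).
143

Using Chinese Remainder Theorem:
M = 27 × 14 = 378
M1 = 14, M2 = 27
y1 = 14^(-1) mod 27 = 2
y2 = 27^(-1) mod 14 = 13
x = (8×14×2 + 3×27×13) mod 378 = 143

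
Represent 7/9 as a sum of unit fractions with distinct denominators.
1/2 + 1/4 + 1/36

Greedy algorithm:
7/9: ceiling(9/7) = 2, use 1/2
5/18: ceiling(18/5) = 4, use 1/4
1/36: ceiling(36/1) = 36, use 1/36
Result: 7/9 = 1/2 + 1/4 + 1/36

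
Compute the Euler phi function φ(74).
36

74 = 2 × 37
φ(n) = n × ∏(1 - 1/p) for each prime p dividing n
φ(74) = 74 × (1 - 1/2) × (1 - 1/37) = 36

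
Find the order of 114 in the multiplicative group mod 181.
15

181 is prime, so ord(114) divides φ(181) = 180.
Divisors of 180: 1, 2, 3, 4, 5, 6, 9, 10, 12, 15, 18, 20, 30, 36, 45, 60, 90, 180.
Repeated squaring: 114^1 ≡ 114, 114^2 ≡ 145, 114^4 ≡ 29, 114^8 ≡ 117, 114^16 ≡ 114, 114^32 ≡ 145, 114^64 ≡ 29, 114^128 ≡ 117 (mod 181).
Test 114^d mod 181 for each divisor d in increasing order:
114^1 ≡ 114
114^2 ≡ 145
114^3 = 114^2·114^1 ≡ 59
114^4 ≡ 29
114^5 = 114^4·114^1 ≡ 48
114^6 = 114^4·114^2 ≡ 42
114^9 = 114^8·114^1 ≡ 125
114^10 = 114^8·114^2 ≡ 132
114^12 = 114^8·114^4 ≡ 135
114^15 = 114^8·114^4·114^2·114^1 ≡ 1  ← first divisor giving 1
The order is 15.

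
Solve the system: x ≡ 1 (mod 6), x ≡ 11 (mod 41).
175

Using Chinese Remainder Theorem:
M = 6 × 41 = 246
M1 = 41, M2 = 6
y1 = 41^(-1) mod 6 = 5
y2 = 6^(-1) mod 41 = 7
x = (1×41×5 + 11×6×7) mod 246 = 175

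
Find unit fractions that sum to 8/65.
1/9 + 1/84 + 1/16380

Greedy algorithm:
8/65: ceiling(65/8) = 9, use 1/9
7/585: ceiling(585/7) = 84, use 1/84
1/16380: ceiling(16380/1) = 16380, use 1/16380
Result: 8/65 = 1/9 + 1/84 + 1/16380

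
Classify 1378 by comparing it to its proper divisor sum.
deficient

Proper divisors of 1378: sum = 1 + 2 + 13 + 26 + 53 + 106 + 689 = 890
Since 890 < 1378, 1378 is deficient.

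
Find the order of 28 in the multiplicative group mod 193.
48

193 is prime, so ord(28) divides φ(193) = 192.
Divisors of 192: 1, 2, 3, 4, 6, 8, 12, 16, 24, 32, 48, 64, 96, 192.
Repeated squaring: 28^1 ≡ 28, 28^2 ≡ 12, 28^4 ≡ 144, 28^8 ≡ 85, 28^16 ≡ 84, 28^32 ≡ 108, 28^64 ≡ 84, 28^128 ≡ 108 (mod 193).
Test 28^d mod 193 for each divisor d in increasing order:
28^1 ≡ 28
28^2 ≡ 12
28^3 = 28^2·28^1 ≡ 143
28^4 ≡ 144
28^6 = 28^4·28^2 ≡ 184
28^8 ≡ 85
28^12 = 28^8·28^4 ≡ 81
28^16 ≡ 84
28^24 = 28^16·28^8 ≡ 192
28^32 ≡ 108
28^48 = 28^32·28^16 ≡ 1  ← first divisor giving 1
The order is 48.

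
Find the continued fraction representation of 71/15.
[4; 1, 2, 1, 3]

Euclidean algorithm steps:
71 = 4 × 15 + 11
15 = 1 × 11 + 4
11 = 2 × 4 + 3
4 = 1 × 3 + 1
3 = 3 × 1 + 0
Continued fraction: [4; 1, 2, 1, 3]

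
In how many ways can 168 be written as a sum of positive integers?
228204732751

p(n) counts ways to write n as a sum of positive integers (order ignored).
Euler's pentagonal recurrence: p(k) = p(k-1) + p(k-2) - p(k-5) - p(k-7) + p(k-12) + p(k-15) - ... (offsets j(3j∓1)/2, signs ++--, p(0)=1, p(<0)=0).
DP table for k = 0..167: p(0)=1, p(1)=1, p(2)=2, p(3)=3, p(4)=5, p(5)=7, p(6)=11, p(7)=15, p(8)=22, p(9)=30, p(10)=42, p(11)=56, p(12)=77, p(13)=101, p(14)=135, p(15)=176, p(16)=231, p(17)=297, p(18)=385, p(19)=490, p(20)=627, p(21)=792, p(22)=1002, p(23)=1255, p(24)=1575, p(25)=1958, p(26)=2436, p(27)=3010, p(28)=3718, p(29)=4565, p(30)=5604, p(31)=6842, p(32)=8349, p(33)=10143, p(34)=12310, p(35)=14883, p(36)=17977, p(37)=21637, p(38)=26015, p(39)=31185, p(40)=37338, p(41)=44583, p(42)=53174, p(43)=63261, p(44)=75175, p(45)=89134, p(46)=105558, p(47)=124754, p(48)=147273, p(49)=173525, p(50)=204226, p(51)=239943, p(52)=281589, p(53)=329931, p(54)=386155, p(55)=451276, p(56)=526823, p(57)=614154, p(58)=715220, p(59)=831820, p(60)=966467, p(61)=1121505, p(62)=1300156, p(63)=1505499, p(64)=1741630, p(65)=2012558, p(66)=2323520, p(67)=2679689, p(68)=3087735, p(69)=3554345, p(70)=4087968, p(71)=4697205, p(72)=5392783, p(73)=6185689, p(74)=7089500, p(75)=8118264, p(76)=9289091, p(77)=10619863, p(78)=12132164, p(79)=13848650, p(80)=15796476, p(81)=18004327, p(82)=20506255, p(83)=23338469, p(84)=26543660, p(85)=30167357, p(86)=34262962, p(87)=38887673, p(88)=44108109, p(89)=49995925, p(90)=56634173, p(91)=64112359, p(92)=72533807, p(93)=82010177, p(94)=92669720, p(95)=104651419, p(96)=118114304, p(97)=133230930, p(98)=150198136, p(99)=169229875, p(100)=190569292, p(101)=214481126, p(102)=241265379, p(103)=271248950, p(104)=304801365, p(105)=342325709, p(106)=384276336, p(107)=431149389, p(108)=483502844, p(109)=541946240, p(110)=607163746, p(111)=679903203, p(112)=761002156, p(113)=851376628, p(114)=952050665, p(115)=1064144451, p(116)=1188908248, p(117)=1327710076, p(118)=1482074143, p(119)=1653668665, p(120)=1844349560, p(121)=2056148051, p(122)=2291320912, p(123)=2552338241, p(124)=2841940500, p(125)=3163127352, p(126)=3519222692, p(127)=3913864295, p(128)=4351078600, p(129)=4835271870, p(130)=5371315400, p(131)=5964539504, p(132)=6620830889, p(133)=7346629512, p(134)=8149040695, p(135)=9035836076, p(136)=10015581680, p(137)=11097645016, p(138)=12292341831, p(139)=13610949895, p(140)=15065878135, p(141)=16670689208, p(142)=18440293320, p(143)=20390982757, p(144)=22540654445, p(145)=24908858009, p(146)=27517052599, p(147)=30388671978, p(148)=33549419497, p(149)=37027355200, p(150)=40853235313, p(151)=45060624582, p(152)=49686288421, p(153)=54770336324, p(154)=60356673280, p(155)=66493182097, p(156)=73232243759, p(157)=80630964769, p(158)=88751778802, p(159)=97662728555, p(160)=107438159466, p(161)=118159068427, p(162)=129913904637, p(163)=142798995930, p(164)=156919475295, p(165)=172389800255, p(166)=189334822579, p(167)=207890420102.
Final step: p(168) = p(167) + p(166) - p(163) - p(161) + p(156) + p(153) - p(146) - p(142) + p(133) + p(128) - p(117) - p(111) + p(98) + p(91) - p(76) - p(68) + p(51) + p(42) - p(23) - p(13)
= 207890420102 + 189334822579 - 142798995930 - 118159068427 + 73232243759 + 54770336324 - 27517052599 - 18440293320 + 7346629512 + 4351078600 - 1327710076 - 679903203 + 150198136 + 64112359 - 9289091 - 3087735 + 239943 + 53174 - 1255 - 101
= 228204732751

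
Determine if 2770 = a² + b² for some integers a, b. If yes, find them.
13² + 51² (a=13, b=51)

Factorization: 2770 = 2 × 5 × 277
By Fermat: n is sum of two squares iff every prime p ≡ 3 (mod 4) appears to even power.
All primes ≡ 3 (mod 4) appear to even power.
Search a = 0, 1, 2, … for 2770 - a² a perfect square: first hit at a = 13: 2770 - 169 = 2601 = 51².
2770 = 13² + 51² = 169 + 2601 ✓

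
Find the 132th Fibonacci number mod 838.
492

Matrix identity: Q^n = [[F_(n+1), F_n], [F_n, F_(n-1)]] with Q = [[1,1],[1,0]].
n = 132 = 10000100₂. Square-and-multiply, entries mod 838:
Q^1 = [[1,1],[1,0]]
Q^2 = (Q^1)² = [[2,1],[1,1]]
Q^4 = (Q^2)² = [[5,3],[3,2]]
Q^8 = (Q^4)² = [[34,21],[21,13]]
Q^16 = (Q^8)² = [[759,149],[149,610]]
Q^33 = (Q^16)²·Q = [[297,788],[788,347]]
Q^66 = (Q^33)² = [[205,482],[482,561]]
Q^132 = (Q^66)² = [[323,492],[492,669]]
F_132 mod 838 = Q^132[0][1] = 492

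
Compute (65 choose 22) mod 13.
0

Using Lucas' theorem:
Write n=65 and k=22 in base 13:
n in base 13: [5, 0]
k in base 13: [1, 9]
C(65,22) mod 13 = ∏ C(n_i, k_i) mod 13
Digit binomials (mod 13): C(5,1) = 5; C(0,9) = 0 (k_i > n_i)
Product: 5 × 0 = 0 ≡ 0 (mod 13)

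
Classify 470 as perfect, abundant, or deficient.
deficient

Proper divisors of 470: sum = 1 + 2 + 5 + 10 + 47 + 94 + 235 = 394
Since 394 < 470, 470 is deficient.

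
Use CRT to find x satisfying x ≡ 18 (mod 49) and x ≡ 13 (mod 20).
753

Using Chinese Remainder Theorem:
M = 49 × 20 = 980
M1 = 20, M2 = 49
y1 = 20^(-1) mod 49 = 27
y2 = 49^(-1) mod 20 = 9
x = (18×20×27 + 13×49×9) mod 980 = 753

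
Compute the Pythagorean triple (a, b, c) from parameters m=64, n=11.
(3975, 1408, 4217)

Euclid's formula: a = m² - n², b = 2mn, c = m² + n²
m = 64, n = 11
a = 64² - 11² = 4096 - 121 = 3975
b = 2 × 64 × 11 = 1408
c = 64² + 11² = 4096 + 121 = 4217
Verification: 3975² + 1408² = 15800625 + 1982464 = 17783089 = 4217² ✓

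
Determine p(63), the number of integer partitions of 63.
1505499

p(n) counts ways to write n as a sum of positive integers (order ignored).
Euler's pentagonal recurrence: p(k) = p(k-1) + p(k-2) - p(k-5) - p(k-7) + p(k-12) + p(k-15) - ... (offsets j(3j∓1)/2, signs ++--, p(0)=1, p(<0)=0).
DP table for k = 0..62: p(0)=1, p(1)=1, p(2)=2, p(3)=3, p(4)=5, p(5)=7, p(6)=11, p(7)=15, p(8)=22, p(9)=30, p(10)=42, p(11)=56, p(12)=77, p(13)=101, p(14)=135, p(15)=176, p(16)=231, p(17)=297, p(18)=385, p(19)=490, p(20)=627, p(21)=792, p(22)=1002, p(23)=1255, p(24)=1575, p(25)=1958, p(26)=2436, p(27)=3010, p(28)=3718, p(29)=4565, p(30)=5604, p(31)=6842, p(32)=8349, p(33)=10143, p(34)=12310, p(35)=14883, p(36)=17977, p(37)=21637, p(38)=26015, p(39)=31185, p(40)=37338, p(41)=44583, p(42)=53174, p(43)=63261, p(44)=75175, p(45)=89134, p(46)=105558, p(47)=124754, p(48)=147273, p(49)=173525, p(50)=204226, p(51)=239943, p(52)=281589, p(53)=329931, p(54)=386155, p(55)=451276, p(56)=526823, p(57)=614154, p(58)=715220, p(59)=831820, p(60)=966467, p(61)=1121505, p(62)=1300156.
Final step: p(63) = p(62) + p(61) - p(58) - p(56) + p(51) + p(48) - p(41) - p(37) + p(28) + p(23) - p(12) - p(6)
= 1300156 + 1121505 - 715220 - 526823 + 239943 + 147273 - 44583 - 21637 + 3718 + 1255 - 77 - 11
= 1505499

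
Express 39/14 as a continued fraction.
[2; 1, 3, 1, 2]

Euclidean algorithm steps:
39 = 2 × 14 + 11
14 = 1 × 11 + 3
11 = 3 × 3 + 2
3 = 1 × 2 + 1
2 = 2 × 1 + 0
Continued fraction: [2; 1, 3, 1, 2]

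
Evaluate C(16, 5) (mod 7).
0

Using Lucas' theorem:
Write n=16 and k=5 in base 7:
n in base 7: [2, 2]
k in base 7: [0, 5]
C(16,5) mod 7 = ∏ C(n_i, k_i) mod 7
Digit binomials (mod 7): C(2,0) = 1; C(2,5) = 0 (k_i > n_i)
Product: 1 × 0 = 0 ≡ 0 (mod 7)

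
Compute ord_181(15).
45

181 is prime, so ord(15) divides φ(181) = 180.
Divisors of 180: 1, 2, 3, 4, 5, 6, 9, 10, 12, 15, 18, 20, 30, 36, 45, 60, 90, 180.
Repeated squaring: 15^1 ≡ 15, 15^2 ≡ 44, 15^4 ≡ 126, 15^8 ≡ 129, 15^16 ≡ 170, 15^32 ≡ 121, 15^64 ≡ 161, 15^128 ≡ 38 (mod 181).
Test 15^d mod 181 for each divisor d in increasing order:
15^1 ≡ 15
15^2 ≡ 44
15^3 = 15^2·15^1 ≡ 117
15^4 ≡ 126
15^5 = 15^4·15^1 ≡ 80
15^6 = 15^4·15^2 ≡ 114
15^9 = 15^8·15^1 ≡ 125
15^10 = 15^8·15^2 ≡ 65
15^12 = 15^8·15^4 ≡ 145
15^15 = 15^8·15^4·15^2·15^1 ≡ 132
15^18 = 15^16·15^2 ≡ 59
15^20 = 15^16·15^4 ≡ 62
15^30 = 15^16·15^8·15^4·15^2 ≡ 48
15^36 = 15^32·15^4 ≡ 42
15^45 = 15^32·15^8·15^4·15^1 ≡ 1  ← first divisor giving 1
The order is 45.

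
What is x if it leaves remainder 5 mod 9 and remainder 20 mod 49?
167

Using Chinese Remainder Theorem:
M = 9 × 49 = 441
M1 = 49, M2 = 9
y1 = 49^(-1) mod 9 = 7
y2 = 9^(-1) mod 49 = 11
x = (5×49×7 + 20×9×11) mod 441 = 167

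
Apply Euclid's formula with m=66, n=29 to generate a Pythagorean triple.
(3515, 3828, 5197)

Euclid's formula: a = m² - n², b = 2mn, c = m² + n²
m = 66, n = 29
a = 66² - 29² = 4356 - 841 = 3515
b = 2 × 66 × 29 = 3828
c = 66² + 29² = 4356 + 841 = 5197
Verification: 3515² + 3828² = 12355225 + 14653584 = 27008809 = 5197² ✓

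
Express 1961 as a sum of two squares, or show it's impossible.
5² + 44² (a=5, b=44)

Factorization: 1961 = 37 × 53
By Fermat: n is sum of two squares iff every prime p ≡ 3 (mod 4) appears to even power.
All primes ≡ 3 (mod 4) appear to even power.
Search a = 0, 1, 2, … for 1961 - a² a perfect square: first hit at a = 5: 1961 - 25 = 1936 = 44².
1961 = 5² + 44² = 25 + 1936 ✓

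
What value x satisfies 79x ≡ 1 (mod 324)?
283

gcd(79, 324) = 1, so the inverse exists.
Extended Euclidean algorithm on (324, 79):
324 = 4 × 79 + 8  ⟹  8 = (1)·324 + (-4)·79
79 = 9 × 8 + 7  ⟹  7 = (-9)·324 + (37)·79
8 = 1 × 7 + 1  ⟹  1 = (10)·324 + (-41)·79
So (-41)·79 ≡ 1 (mod 324), i.e. 79^(-1) ≡ -41 ≡ 283 (mod 324).
Check: 79 × 283 = 22357 ≡ 1 (mod 324)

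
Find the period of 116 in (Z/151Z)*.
75

151 is prime, so ord(116) divides φ(151) = 150.
Divisors of 150: 1, 2, 3, 5, 6, 10, 15, 25, 30, 50, 75, 150.
Repeated squaring: 116^1 ≡ 116, 116^2 ≡ 17, 116^4 ≡ 138, 116^8 ≡ 18, 116^16 ≡ 22, 116^32 ≡ 31, 116^64 ≡ 55, 116^128 ≡ 5 (mod 151).
Test 116^d mod 151 for each divisor d in increasing order:
116^1 ≡ 116
116^2 ≡ 17
116^3 = 116^2·116^1 ≡ 9
116^5 = 116^4·116^1 ≡ 2
116^6 = 116^4·116^2 ≡ 81
116^10 = 116^8·116^2 ≡ 4
116^15 = 116^8·116^4·116^2·116^1 ≡ 8
116^25 = 116^16·116^8·116^1 ≡ 32
116^30 = 116^16·116^8·116^4·116^2 ≡ 64
116^50 = 116^32·116^16·116^2 ≡ 118
116^75 = 116^64·116^8·116^2·116^1 ≡ 1  ← first divisor giving 1
The order is 75.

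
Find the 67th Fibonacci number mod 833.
107

Matrix identity: Q^n = [[F_(n+1), F_n], [F_n, F_(n-1)]] with Q = [[1,1],[1,0]].
n = 67 = 1000011₂. Square-and-multiply, entries mod 833:
Q^1 = [[1,1],[1,0]]
Q^2 = (Q^1)² = [[2,1],[1,1]]
Q^4 = (Q^2)² = [[5,3],[3,2]]
Q^8 = (Q^4)² = [[34,21],[21,13]]
Q^16 = (Q^8)² = [[764,154],[154,610]]
Q^33 = (Q^16)²·Q = [[169,155],[155,14]]
Q^67 = (Q^33)²·Q = [[150,107],[107,43]]
F_67 mod 833 = Q^67[0][1] = 107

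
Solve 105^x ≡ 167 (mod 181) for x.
98

Baby-step giant-step with step n = ⌈√181⌉ = 14.
Baby steps 105^j mod 181 (j:value) for j=0..13: 0:1, 1:105, 2:165, 3:130, 4:75, 5:92, 6:67, 7:157, 8:14, 9:22, 10:138, 11:10, 12:145, 13:21.
Giant-step multiplier: 105^(-14) ≡ 105^(180-14) = 105^166 ≡ 11 (mod 181).
Giant steps γ_i = 167·11^i mod 181: γ_0=167, γ_1=27, γ_2=116, γ_3=9, γ_4=99, γ_5=3, γ_6=33, γ_7=1 (in table at j=0).
x = i·n + j = 7·14 + 0 = 98.
Check: 105^98 ≡ 167 (mod 181).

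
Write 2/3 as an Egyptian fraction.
1/2 + 1/6

Greedy algorithm:
2/3: ceiling(3/2) = 2, use 1/2
1/6: ceiling(6/1) = 6, use 1/6
Result: 2/3 = 1/2 + 1/6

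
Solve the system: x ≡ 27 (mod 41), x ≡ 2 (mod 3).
68

Using Chinese Remainder Theorem:
M = 41 × 3 = 123
M1 = 3, M2 = 41
y1 = 3^(-1) mod 41 = 14
y2 = 41^(-1) mod 3 = 2
x = (27×3×14 + 2×41×2) mod 123 = 68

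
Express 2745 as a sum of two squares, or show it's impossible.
12² + 51² (a=12, b=51)

Factorization: 2745 = 3^2 × 5 × 61
By Fermat: n is sum of two squares iff every prime p ≡ 3 (mod 4) appears to even power.
All primes ≡ 3 (mod 4) appear to even power.
Search a = 0, 1, 2, … for 2745 - a² a perfect square: first hit at a = 12: 2745 - 144 = 2601 = 51².
2745 = 12² + 51² = 144 + 2601 ✓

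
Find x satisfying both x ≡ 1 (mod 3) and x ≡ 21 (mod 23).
67

Using Chinese Remainder Theorem:
M = 3 × 23 = 69
M1 = 23, M2 = 3
y1 = 23^(-1) mod 3 = 2
y2 = 3^(-1) mod 23 = 8
x = (1×23×2 + 21×3×8) mod 69 = 67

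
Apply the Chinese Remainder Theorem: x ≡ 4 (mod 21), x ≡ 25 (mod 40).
25

Using Chinese Remainder Theorem:
M = 21 × 40 = 840
M1 = 40, M2 = 21
y1 = 40^(-1) mod 21 = 10
y2 = 21^(-1) mod 40 = 21
x = (4×40×10 + 25×21×21) mod 840 = 25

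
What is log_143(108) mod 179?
66

Baby-step giant-step with step n = ⌈√179⌉ = 14.
Baby steps 143^j mod 179 (j:value) for j=0..13: 0:1, 1:143, 2:43, 3:63, 4:59, 5:24, 6:31, 7:137, 8:80, 9:163, 10:39, 11:28, 12:66, 13:130.
Giant-step multiplier: 143^(-14) ≡ 143^(178-14) = 143^164 ≡ 117 (mod 179).
Giant steps γ_i = 108·117^i mod 179: γ_0=108, γ_1=106, γ_2=51, γ_3=60, γ_4=39 (in table at j=10).
x = i·n + j = 4·14 + 10 = 66.
Check: 143^66 ≡ 108 (mod 179).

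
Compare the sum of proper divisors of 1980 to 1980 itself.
abundant

Proper divisors of 1980: sum = 1 + 2 + 3 + 4 + 5 + 6 + 9 + 10 + ... + 396 + 495 + 660 + 990 (35 divisors) = 4572
Since 4572 > 1980, 1980 is abundant.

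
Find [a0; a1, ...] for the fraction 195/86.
[2; 3, 1, 2, 1, 5]

Euclidean algorithm steps:
195 = 2 × 86 + 23
86 = 3 × 23 + 17
23 = 1 × 17 + 6
17 = 2 × 6 + 5
6 = 1 × 5 + 1
5 = 5 × 1 + 0
Continued fraction: [2; 3, 1, 2, 1, 5]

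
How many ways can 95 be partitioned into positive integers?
104651419

p(n) counts ways to write n as a sum of positive integers (order ignored).
Euler's pentagonal recurrence: p(k) = p(k-1) + p(k-2) - p(k-5) - p(k-7) + p(k-12) + p(k-15) - ... (offsets j(3j∓1)/2, signs ++--, p(0)=1, p(<0)=0).
DP table for k = 0..94: p(0)=1, p(1)=1, p(2)=2, p(3)=3, p(4)=5, p(5)=7, p(6)=11, p(7)=15, p(8)=22, p(9)=30, p(10)=42, p(11)=56, p(12)=77, p(13)=101, p(14)=135, p(15)=176, p(16)=231, p(17)=297, p(18)=385, p(19)=490, p(20)=627, p(21)=792, p(22)=1002, p(23)=1255, p(24)=1575, p(25)=1958, p(26)=2436, p(27)=3010, p(28)=3718, p(29)=4565, p(30)=5604, p(31)=6842, p(32)=8349, p(33)=10143, p(34)=12310, p(35)=14883, p(36)=17977, p(37)=21637, p(38)=26015, p(39)=31185, p(40)=37338, p(41)=44583, p(42)=53174, p(43)=63261, p(44)=75175, p(45)=89134, p(46)=105558, p(47)=124754, p(48)=147273, p(49)=173525, p(50)=204226, p(51)=239943, p(52)=281589, p(53)=329931, p(54)=386155, p(55)=451276, p(56)=526823, p(57)=614154, p(58)=715220, p(59)=831820, p(60)=966467, p(61)=1121505, p(62)=1300156, p(63)=1505499, p(64)=1741630, p(65)=2012558, p(66)=2323520, p(67)=2679689, p(68)=3087735, p(69)=3554345, p(70)=4087968, p(71)=4697205, p(72)=5392783, p(73)=6185689, p(74)=7089500, p(75)=8118264, p(76)=9289091, p(77)=10619863, p(78)=12132164, p(79)=13848650, p(80)=15796476, p(81)=18004327, p(82)=20506255, p(83)=23338469, p(84)=26543660, p(85)=30167357, p(86)=34262962, p(87)=38887673, p(88)=44108109, p(89)=49995925, p(90)=56634173, p(91)=64112359, p(92)=72533807, p(93)=82010177, p(94)=92669720.
Final step: p(95) = p(94) + p(93) - p(90) - p(88) + p(83) + p(80) - p(73) - p(69) + p(60) + p(55) - p(44) - p(38) + p(25) + p(18) - p(3)
= 92669720 + 82010177 - 56634173 - 44108109 + 23338469 + 15796476 - 6185689 - 3554345 + 966467 + 451276 - 75175 - 26015 + 1958 + 385 - 3
= 104651419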